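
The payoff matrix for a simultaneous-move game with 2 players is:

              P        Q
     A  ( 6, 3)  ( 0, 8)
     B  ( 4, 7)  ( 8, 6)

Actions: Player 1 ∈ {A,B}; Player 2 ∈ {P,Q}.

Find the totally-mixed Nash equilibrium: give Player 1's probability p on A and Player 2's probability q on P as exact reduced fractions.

p=1/6, q=4/5

P1 indiff ⇒ q·6+(1-q)·0 = q·4+(1-q)·8 ⇒ q(2) = (1-q)(8) ⇒ q = 4/5
P2 indiff ⇒ p·3+(1-p)·7 = p·8+(1-p)·6 ⇒ p(-5) = (1-p)(-1) ⇒ p = 1/6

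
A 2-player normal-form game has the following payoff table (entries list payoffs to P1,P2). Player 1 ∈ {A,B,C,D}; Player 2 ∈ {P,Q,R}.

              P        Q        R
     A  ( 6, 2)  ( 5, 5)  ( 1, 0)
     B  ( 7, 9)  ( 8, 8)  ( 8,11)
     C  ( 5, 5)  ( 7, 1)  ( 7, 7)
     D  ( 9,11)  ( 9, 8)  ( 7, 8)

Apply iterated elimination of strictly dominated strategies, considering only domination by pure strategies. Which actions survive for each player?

P1 drop A (B beats it: P:7>6 Q:8>5 R:8>1)
P1 drop C (B beats it: P:7>5 Q:8>7 R:8>7)
P2 drop Q (P beats it: B:9>8 D:11>8)
P1→{B,D} P2→{P,R}

Survivors P1:{B,D} P2:{P,R}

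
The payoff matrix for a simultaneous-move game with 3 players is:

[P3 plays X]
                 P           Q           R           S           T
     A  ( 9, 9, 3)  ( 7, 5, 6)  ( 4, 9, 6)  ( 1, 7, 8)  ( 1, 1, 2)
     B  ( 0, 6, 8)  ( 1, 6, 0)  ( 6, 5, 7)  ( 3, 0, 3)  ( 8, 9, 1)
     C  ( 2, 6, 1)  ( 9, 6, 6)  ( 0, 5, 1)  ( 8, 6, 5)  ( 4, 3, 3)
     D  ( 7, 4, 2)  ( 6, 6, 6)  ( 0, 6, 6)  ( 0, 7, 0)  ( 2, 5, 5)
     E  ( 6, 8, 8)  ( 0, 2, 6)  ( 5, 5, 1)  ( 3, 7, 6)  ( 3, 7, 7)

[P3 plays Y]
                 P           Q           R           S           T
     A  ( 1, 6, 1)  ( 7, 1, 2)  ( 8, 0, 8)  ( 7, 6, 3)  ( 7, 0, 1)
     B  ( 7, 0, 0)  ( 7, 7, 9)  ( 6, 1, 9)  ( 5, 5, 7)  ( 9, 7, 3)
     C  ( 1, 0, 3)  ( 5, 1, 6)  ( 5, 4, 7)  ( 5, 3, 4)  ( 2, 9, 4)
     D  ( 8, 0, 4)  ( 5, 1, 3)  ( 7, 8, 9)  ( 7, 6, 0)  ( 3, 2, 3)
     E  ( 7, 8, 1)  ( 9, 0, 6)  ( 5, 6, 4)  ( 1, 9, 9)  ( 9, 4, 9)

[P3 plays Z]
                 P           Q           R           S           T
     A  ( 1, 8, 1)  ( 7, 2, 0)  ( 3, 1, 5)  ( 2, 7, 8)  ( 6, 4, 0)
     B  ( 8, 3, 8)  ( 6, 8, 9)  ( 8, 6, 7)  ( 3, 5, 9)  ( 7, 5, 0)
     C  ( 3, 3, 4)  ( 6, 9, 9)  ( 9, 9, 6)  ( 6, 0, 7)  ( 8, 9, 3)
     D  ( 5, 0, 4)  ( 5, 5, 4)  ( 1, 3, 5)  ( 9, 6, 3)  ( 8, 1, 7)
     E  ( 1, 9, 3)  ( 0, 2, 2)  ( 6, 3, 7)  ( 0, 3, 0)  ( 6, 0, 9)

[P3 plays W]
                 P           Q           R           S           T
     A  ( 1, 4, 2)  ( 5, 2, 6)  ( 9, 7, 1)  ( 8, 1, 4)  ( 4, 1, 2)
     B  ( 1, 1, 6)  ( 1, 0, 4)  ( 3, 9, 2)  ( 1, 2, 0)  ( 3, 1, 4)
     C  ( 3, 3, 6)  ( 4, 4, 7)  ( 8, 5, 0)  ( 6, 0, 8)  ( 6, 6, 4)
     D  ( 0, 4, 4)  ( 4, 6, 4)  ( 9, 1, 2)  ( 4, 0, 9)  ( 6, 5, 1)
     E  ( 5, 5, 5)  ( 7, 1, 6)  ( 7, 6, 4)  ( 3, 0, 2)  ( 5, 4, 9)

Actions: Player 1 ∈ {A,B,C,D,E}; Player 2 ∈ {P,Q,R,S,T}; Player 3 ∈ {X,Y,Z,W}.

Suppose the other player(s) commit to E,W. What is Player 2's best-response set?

argmax u_2 = {R}

u_2(P vs E,W) = 5
u_2(Q vs E,W) = 1
u_2(R vs E,W) = 6
u_2(S vs E,W) = 0
u_2(T vs E,W) = 4
max payoff 6 at {R}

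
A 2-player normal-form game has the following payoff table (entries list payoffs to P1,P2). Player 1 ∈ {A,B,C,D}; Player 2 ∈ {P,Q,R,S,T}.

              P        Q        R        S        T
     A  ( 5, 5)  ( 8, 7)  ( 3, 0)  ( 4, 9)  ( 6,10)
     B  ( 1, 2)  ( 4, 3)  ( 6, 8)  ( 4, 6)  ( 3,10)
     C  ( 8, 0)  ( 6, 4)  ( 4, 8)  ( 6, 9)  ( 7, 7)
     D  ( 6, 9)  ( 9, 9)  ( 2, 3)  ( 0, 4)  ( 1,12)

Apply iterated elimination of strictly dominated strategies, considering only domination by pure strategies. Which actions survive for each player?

P2 drop P (T beats it: A:10>5 B:10>2 C:7>0 D:12>9)
P2 drop Q (T beats it: A:10>7 B:10>3 C:7>4 D:12>9)
P1 drop A (C beats it: R:4>3 S:6>4 T:7>6)
P1 drop D (B beats it: R:6>2 S:4>0 T:3>1)
P1→{B,C} P2→{R,S,T}

IESDS → P1:{B,C} P2:{R,S,T}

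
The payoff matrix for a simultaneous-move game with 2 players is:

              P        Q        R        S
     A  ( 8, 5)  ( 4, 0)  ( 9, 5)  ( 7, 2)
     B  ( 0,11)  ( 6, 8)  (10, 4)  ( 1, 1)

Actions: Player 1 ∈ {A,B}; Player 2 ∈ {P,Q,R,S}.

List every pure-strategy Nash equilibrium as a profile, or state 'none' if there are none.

PSNE = {(A,P)}

(A,P): NE
(A,Q): not NE [P1→B gives 6>4; P2→R gives 5>0]
(A,R): not NE [P1→B gives 10>9]
(A,S): not NE [P2→R gives 5>2]
(B,P): not NE [P1→A gives 8>0]
(B,Q): not NE [P2→P gives 11>8]
(B,R): not NE [P2→P gives 11>4]
(B,S): not NE [P1→A gives 7>1; P2→P gives 11>1]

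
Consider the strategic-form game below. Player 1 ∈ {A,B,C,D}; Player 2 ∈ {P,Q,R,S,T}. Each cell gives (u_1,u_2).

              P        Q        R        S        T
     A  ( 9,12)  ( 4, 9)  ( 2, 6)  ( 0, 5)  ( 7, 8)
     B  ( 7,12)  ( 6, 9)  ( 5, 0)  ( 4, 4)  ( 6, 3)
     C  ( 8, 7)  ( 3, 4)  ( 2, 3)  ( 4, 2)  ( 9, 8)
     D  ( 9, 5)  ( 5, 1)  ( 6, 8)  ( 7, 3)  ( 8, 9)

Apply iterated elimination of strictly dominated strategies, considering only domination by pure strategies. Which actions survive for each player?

P2 drop Q (P beats it: A:12>9 B:12>9 C:7>4 D:5>1)
P1 drop B (D beats it: P:9>7 R:6>5 S:7>4 T:8>6)
P2 drop R (T beats it: A:8>6 C:8>3 D:9>8)
P2 drop S (P beats it: A:12>5 C:7>2 D:5>3)
P1→{A,C,D} P2→{P,T}

Remaining: P1:{A,C,D} P2:{P,T}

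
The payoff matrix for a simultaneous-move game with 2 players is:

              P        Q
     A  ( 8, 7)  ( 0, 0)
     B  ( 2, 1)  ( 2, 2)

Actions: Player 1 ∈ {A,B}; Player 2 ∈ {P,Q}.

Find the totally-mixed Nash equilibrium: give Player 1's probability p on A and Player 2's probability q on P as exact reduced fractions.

P1 indiff ⇒ q·8+(1-q)·0 = q·2+(1-q)·2 ⇒ q(6) = (1-q)(2) ⇒ q = 1/4
P2 indiff ⇒ p·7+(1-p)·1 = p·0+(1-p)·2 ⇒ p(7) = (1-p)(1) ⇒ p = 1/8

p=1/8, q=1/4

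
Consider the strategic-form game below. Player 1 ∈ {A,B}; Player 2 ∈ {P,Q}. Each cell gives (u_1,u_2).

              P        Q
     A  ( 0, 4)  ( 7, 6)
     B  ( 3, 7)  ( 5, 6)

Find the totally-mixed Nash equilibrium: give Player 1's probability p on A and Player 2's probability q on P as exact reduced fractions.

P1 indiff ⇒ q·0+(1-q)·7 = q·3+(1-q)·5 ⇒ q(-3) = (1-q)(-2) ⇒ q = 2/5
P2 indiff ⇒ p·4+(1-p)·7 = p·6+(1-p)·6 ⇒ p(-2) = (1-p)(-1) ⇒ p = 1/3

(p,q) = (1/3, 2/5)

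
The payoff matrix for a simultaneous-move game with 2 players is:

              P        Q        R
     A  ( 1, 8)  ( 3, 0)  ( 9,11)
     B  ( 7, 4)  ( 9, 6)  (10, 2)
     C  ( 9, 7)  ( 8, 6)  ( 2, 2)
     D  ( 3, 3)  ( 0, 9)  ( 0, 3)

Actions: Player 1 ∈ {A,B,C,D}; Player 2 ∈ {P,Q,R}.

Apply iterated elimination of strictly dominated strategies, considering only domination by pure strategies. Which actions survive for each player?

P1 drop A (B beats it: P:7>1 Q:9>3 R:10>9)
P1 drop D (B beats it: P:7>3 Q:9>0 R:10>0)
P2 drop R (P beats it: B:4>2 C:7>2)
P1→{B,C} P2→{P,Q}

Remaining: P1:{B,C} P2:{P,Q}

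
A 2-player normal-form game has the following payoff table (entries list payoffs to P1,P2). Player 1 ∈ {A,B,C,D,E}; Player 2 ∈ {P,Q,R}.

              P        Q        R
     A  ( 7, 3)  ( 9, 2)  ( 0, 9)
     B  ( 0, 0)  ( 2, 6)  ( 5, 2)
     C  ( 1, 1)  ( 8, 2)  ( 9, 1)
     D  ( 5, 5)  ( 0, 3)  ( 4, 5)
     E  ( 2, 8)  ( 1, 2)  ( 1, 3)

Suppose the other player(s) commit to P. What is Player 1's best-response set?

u_1(A vs P) = 7
u_1(B vs P) = 0
u_1(C vs P) = 1
u_1(D vs P) = 5
u_1(E vs P) = 2
max payoff 7 at {A}

argmax u_1 = {A}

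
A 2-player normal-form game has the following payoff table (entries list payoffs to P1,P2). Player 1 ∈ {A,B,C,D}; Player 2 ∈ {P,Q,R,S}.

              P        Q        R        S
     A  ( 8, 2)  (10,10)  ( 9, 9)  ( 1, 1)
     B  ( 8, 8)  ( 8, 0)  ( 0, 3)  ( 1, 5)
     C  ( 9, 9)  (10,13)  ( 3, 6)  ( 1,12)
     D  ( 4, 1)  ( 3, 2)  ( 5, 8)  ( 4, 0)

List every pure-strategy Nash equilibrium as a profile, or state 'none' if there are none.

Nash profiles: (A,Q), (C,Q)

(A,P): not NE [P1→C gives 9>8; P2→Q gives 10>2]
(A,Q): NE
(A,R): not NE [P2→Q gives 10>9]
(A,S): not NE [P1→D gives 4>1; P2→Q gives 10>1]
(B,P): not NE [P1→C gives 9>8]
(B,Q): not NE [P1→C gives 10>8; P2→P gives 8>0]
(B,R): not NE [P1→A gives 9>0; P2→P gives 8>3]
(B,S): not NE [P1→D gives 4>1; P2→P gives 8>5]
(C,P): not NE [P2→Q gives 13>9]
(C,Q): NE
(C,R): not NE [P1→A gives 9>3; P2→Q gives 13>6]
(C,S): not NE [P1→D gives 4>1; P2→Q gives 13>12]
(D,P): not NE [P1→C gives 9>4; P2→R gives 8>1]
(D,Q): not NE [P1→C gives 10>3; P2→R gives 8>2]
(D,R): not NE [P1→A gives 9>5]
(D,S): not NE [P2→R gives 8>0]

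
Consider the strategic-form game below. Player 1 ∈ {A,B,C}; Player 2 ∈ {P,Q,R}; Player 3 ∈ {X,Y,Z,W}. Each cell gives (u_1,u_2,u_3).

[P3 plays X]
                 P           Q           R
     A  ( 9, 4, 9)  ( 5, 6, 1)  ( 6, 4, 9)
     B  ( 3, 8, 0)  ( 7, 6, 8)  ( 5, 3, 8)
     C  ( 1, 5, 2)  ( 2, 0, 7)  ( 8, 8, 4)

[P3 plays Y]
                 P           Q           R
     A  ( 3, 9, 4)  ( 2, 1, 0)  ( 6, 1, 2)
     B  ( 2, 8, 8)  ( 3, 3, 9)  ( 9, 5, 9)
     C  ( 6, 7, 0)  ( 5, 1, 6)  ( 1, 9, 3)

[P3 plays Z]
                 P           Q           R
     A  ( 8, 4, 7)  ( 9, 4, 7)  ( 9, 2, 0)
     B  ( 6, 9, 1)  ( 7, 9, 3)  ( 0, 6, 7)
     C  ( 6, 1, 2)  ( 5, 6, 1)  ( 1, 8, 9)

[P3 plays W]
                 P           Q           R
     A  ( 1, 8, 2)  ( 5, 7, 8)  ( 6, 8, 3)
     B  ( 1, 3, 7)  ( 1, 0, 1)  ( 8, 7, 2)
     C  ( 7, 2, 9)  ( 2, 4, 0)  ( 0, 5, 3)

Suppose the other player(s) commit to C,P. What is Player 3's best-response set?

u_3(X vs C,P) = 2
u_3(Y vs C,P) = 0
u_3(Z vs C,P) = 2
u_3(W vs C,P) = 9
max payoff 9 at {W}

argmax u_3 = {W}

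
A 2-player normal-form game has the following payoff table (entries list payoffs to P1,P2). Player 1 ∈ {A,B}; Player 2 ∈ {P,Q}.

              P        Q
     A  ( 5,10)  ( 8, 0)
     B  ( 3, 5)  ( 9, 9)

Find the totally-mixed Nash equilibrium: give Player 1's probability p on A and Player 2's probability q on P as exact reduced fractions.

P1 mixes 2/7 on A; P2 mixes 1/3 on P

P1 indiff ⇒ q·5+(1-q)·8 = q·3+(1-q)·9 ⇒ q(2) = (1-q)(1) ⇒ q = 1/3
P2 indiff ⇒ p·10+(1-p)·5 = p·0+(1-p)·9 ⇒ p(10) = (1-p)(4) ⇒ p = 2/7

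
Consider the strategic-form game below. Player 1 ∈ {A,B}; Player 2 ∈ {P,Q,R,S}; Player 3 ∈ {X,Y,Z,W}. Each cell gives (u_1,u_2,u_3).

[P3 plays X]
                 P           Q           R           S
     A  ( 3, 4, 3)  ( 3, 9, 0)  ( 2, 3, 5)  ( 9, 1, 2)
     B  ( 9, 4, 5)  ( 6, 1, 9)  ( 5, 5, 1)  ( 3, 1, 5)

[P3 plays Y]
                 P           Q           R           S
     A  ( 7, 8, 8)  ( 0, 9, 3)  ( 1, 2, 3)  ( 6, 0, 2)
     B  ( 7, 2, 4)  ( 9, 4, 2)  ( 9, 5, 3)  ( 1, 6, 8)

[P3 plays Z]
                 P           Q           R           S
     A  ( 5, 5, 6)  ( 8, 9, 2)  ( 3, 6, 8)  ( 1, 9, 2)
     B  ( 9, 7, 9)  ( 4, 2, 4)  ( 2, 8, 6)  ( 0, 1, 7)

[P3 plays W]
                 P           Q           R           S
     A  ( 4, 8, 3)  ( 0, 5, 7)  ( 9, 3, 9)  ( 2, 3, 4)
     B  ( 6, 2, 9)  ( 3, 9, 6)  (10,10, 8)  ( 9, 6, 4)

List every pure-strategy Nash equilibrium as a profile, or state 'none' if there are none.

PSNE = {(B,R,W)}

(A,P,X): not NE [P1→B gives 9>3; P2→Q gives 9>4; P3→Y gives 8>3]
(A,P,Y): not NE [P2→Q gives 9>8]
(A,P,Z): not NE [P1→B gives 9>5; P2→S gives 9>5; P3→Y gives 8>6]
(A,P,W): not NE [P1→B gives 6>4; P3→Y gives 8>3]
(A,Q,X): not NE [P1→B gives 6>3; P3→W gives 7>0]
(A,Q,Y): not NE [P1→B gives 9>0; P3→W gives 7>3]
(A,Q,Z): not NE [P3→W gives 7>2]
(A,Q,W): not NE [P1→B gives 3>0; P2→P gives 8>5]
(A,R,X): not NE [P1→B gives 5>2; P2→Q gives 9>3; P3→W gives 9>5]
(A,R,Y): not NE [P1→B gives 9>1; P2→Q gives 9>2; P3→W gives 9>3]
(A,R,Z): not NE [P2→S gives 9>6; P3→W gives 9>8]
(A,R,W): not NE [P1→B gives 10>9; P2→P gives 8>3]
(A,S,X): not NE [P2→Q gives 9>1; P3→W gives 4>2]
(A,S,Y): not NE [P2→Q gives 9>0; P3→W gives 4>2]
(A,S,Z): not NE [P3→W gives 4>2]
(A,S,W): not NE [P1→B gives 9>2; P2→P gives 8>3]
(B,P,X): not NE [P2→R gives 5>4; P3→W gives 9>5]
(B,P,Y): not NE [P2→S gives 6>2; P3→W gives 9>4]
(B,P,Z): not NE [P2→R gives 8>7]
(B,P,W): not NE [P2→R gives 10>2]
(B,Q,X): not NE [P2→R gives 5>1]
(B,Q,Y): not NE [P2→S gives 6>4; P3→X gives 9>2]
(B,Q,Z): not NE [P1→A gives 8>4; P2→R gives 8>2; P3→X gives 9>4]
(B,Q,W): not NE [P2→R gives 10>9; P3→X gives 9>6]
(B,R,X): not NE [P3→W gives 8>1]
(B,R,Y): not NE [P2→S gives 6>5; P3→W gives 8>3]
(B,R,Z): not NE [P1→A gives 3>2; P3→W gives 8>6]
(B,R,W): NE
(B,S,X): not NE [P1→A gives 9>3; P2→R gives 5>1; P3→Y gives 8>5]
(B,S,Y): not NE [P1→A gives 6>1]
(B,S,Z): not NE [P1→A gives 1>0; P2→R gives 8>1; P3→Y gives 8>7]
(B,S,W): not NE [P2→R gives 10>6; P3→Y gives 8>4]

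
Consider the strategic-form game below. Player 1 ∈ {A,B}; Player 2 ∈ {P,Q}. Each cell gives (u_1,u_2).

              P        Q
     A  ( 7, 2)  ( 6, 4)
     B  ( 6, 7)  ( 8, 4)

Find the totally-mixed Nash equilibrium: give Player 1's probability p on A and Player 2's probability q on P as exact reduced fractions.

P1 indiff ⇒ q·7+(1-q)·6 = q·6+(1-q)·8 ⇒ q(1) = (1-q)(2) ⇒ q = 2/3
P2 indiff ⇒ p·2+(1-p)·7 = p·4+(1-p)·4 ⇒ p(-2) = (1-p)(-3) ⇒ p = 3/5

(p,q) = (3/5, 2/3)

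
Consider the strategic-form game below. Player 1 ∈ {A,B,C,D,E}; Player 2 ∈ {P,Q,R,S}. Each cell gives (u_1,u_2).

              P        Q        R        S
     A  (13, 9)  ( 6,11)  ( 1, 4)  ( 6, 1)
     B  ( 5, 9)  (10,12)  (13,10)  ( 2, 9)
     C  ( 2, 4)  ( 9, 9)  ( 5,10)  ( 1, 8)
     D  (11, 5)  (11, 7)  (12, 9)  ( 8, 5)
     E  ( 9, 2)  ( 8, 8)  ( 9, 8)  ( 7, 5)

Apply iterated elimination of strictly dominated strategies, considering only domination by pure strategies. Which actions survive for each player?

P1 drop C (B beats it: P:5>2 Q:10>9 R:13>5 S:2>1)
P1 drop E (D beats it: P:11>9 Q:11>8 R:12>9 S:8>7)
P2 drop P (Q beats it: A:11>9 B:12>9 D:7>5)
P1 drop A (D beats it: Q:11>6 R:12>1 S:8>6)
P2 drop S (Q beats it: B:12>9 D:7>5)
P1→{B,D} P2→{Q,R}

IESDS → P1:{B,D} P2:{Q,R}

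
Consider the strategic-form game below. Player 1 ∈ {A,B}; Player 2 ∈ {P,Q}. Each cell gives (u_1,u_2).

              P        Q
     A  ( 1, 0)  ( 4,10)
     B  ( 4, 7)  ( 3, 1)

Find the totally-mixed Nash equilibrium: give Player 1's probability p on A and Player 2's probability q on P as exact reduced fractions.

P1 indiff ⇒ q·1+(1-q)·4 = q·4+(1-q)·3 ⇒ q(-3) = (1-q)(-1) ⇒ q = 1/4
P2 indiff ⇒ p·0+(1-p)·7 = p·10+(1-p)·1 ⇒ p(-10) = (1-p)(-6) ⇒ p = 3/8

(p,q) = (3/8, 1/4)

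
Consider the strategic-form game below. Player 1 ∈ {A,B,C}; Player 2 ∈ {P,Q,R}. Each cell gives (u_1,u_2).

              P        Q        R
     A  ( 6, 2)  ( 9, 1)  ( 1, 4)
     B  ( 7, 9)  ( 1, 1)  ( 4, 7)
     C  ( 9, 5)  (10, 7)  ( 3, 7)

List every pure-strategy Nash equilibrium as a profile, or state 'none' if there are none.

NE set: (C,Q)

(A,P): not NE [P1→C gives 9>6; P2→R gives 4>2]
(A,Q): not NE [P1→C gives 10>9; P2→R gives 4>1]
(A,R): not NE [P1→B gives 4>1]
(B,P): not NE [P1→C gives 9>7]
(B,Q): not NE [P1→C gives 10>1; P2→P gives 9>1]
(B,R): not NE [P2→P gives 9>7]
(C,P): not NE [P2→R gives 7>5]
(C,Q): NE
(C,R): not NE [P1→B gives 4>3]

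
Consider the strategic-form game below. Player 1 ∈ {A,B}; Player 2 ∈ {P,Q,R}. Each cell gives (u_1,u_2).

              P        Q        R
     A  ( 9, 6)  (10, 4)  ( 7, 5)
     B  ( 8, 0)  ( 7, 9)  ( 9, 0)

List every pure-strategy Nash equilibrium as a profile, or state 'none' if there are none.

(A,P): NE
(A,Q): not NE [P2→P gives 6>4]
(A,R): not NE [P1→B gives 9>7; P2→P gives 6>5]
(B,P): not NE [P1→A gives 9>8; P2→Q gives 9>0]
(B,Q): not NE [P1→A gives 10>7]
(B,R): not NE [P2→Q gives 9>0]

NE set: (A,P)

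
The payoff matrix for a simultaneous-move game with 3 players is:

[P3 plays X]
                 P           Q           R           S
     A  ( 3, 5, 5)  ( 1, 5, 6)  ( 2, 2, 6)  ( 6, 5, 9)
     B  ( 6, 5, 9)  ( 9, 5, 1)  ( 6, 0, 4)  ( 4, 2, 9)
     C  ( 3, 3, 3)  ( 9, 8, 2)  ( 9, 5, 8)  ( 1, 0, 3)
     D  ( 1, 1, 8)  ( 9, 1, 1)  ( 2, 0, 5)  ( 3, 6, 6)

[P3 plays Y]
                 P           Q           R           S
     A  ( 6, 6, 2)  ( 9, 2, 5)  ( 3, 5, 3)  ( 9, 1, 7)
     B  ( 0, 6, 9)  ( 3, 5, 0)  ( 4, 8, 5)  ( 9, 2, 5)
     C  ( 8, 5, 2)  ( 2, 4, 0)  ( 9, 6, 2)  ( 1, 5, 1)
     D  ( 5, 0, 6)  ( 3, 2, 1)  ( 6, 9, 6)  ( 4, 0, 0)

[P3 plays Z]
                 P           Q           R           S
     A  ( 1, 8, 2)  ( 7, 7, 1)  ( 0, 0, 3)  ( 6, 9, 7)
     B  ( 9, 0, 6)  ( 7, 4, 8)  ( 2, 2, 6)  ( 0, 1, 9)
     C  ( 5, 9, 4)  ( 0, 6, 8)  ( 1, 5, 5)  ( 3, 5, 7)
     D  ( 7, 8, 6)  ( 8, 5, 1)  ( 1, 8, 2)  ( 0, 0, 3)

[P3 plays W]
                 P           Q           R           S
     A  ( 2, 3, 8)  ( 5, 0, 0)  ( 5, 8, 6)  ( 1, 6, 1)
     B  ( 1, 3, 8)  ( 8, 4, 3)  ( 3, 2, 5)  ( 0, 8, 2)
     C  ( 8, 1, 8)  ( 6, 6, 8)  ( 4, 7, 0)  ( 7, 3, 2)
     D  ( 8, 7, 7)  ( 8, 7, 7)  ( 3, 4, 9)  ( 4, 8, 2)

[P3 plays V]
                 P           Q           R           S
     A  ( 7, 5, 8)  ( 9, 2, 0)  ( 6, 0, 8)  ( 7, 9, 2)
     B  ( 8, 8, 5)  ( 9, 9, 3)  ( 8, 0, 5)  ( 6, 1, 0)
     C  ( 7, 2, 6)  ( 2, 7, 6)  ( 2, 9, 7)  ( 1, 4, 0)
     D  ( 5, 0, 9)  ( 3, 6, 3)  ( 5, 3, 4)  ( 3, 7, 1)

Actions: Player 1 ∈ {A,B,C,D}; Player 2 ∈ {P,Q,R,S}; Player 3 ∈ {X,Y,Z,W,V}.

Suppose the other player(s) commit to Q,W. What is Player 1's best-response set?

u_1(A vs Q,W) = 5
u_1(B vs Q,W) = 8
u_1(C vs Q,W) = 6
u_1(D vs Q,W) = 8
max payoff 8 at {B,D}

argmax u_1 = {B,D}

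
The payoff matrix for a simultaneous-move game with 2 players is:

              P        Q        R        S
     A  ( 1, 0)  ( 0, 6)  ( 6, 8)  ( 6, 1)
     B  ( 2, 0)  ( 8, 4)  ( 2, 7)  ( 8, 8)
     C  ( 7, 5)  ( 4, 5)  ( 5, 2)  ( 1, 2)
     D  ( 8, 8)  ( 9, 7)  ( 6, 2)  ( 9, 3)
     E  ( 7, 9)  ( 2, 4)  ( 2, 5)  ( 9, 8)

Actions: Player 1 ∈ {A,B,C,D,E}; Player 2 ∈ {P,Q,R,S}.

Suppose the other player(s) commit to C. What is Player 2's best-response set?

BR_2 = {P,Q}

u_2(P vs C) = 5
u_2(Q vs C) = 5
u_2(R vs C) = 2
u_2(S vs C) = 2
max payoff 5 at {P,Q}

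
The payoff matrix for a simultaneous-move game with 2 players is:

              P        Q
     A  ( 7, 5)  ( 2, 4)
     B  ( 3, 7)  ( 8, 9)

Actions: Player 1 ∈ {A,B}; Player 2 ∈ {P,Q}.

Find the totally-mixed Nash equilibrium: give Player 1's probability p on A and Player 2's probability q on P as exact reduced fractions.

P1 indiff ⇒ q·7+(1-q)·2 = q·3+(1-q)·8 ⇒ q(4) = (1-q)(6) ⇒ q = 3/5
P2 indiff ⇒ p·5+(1-p)·7 = p·4+(1-p)·9 ⇒ p(1) = (1-p)(2) ⇒ p = 2/3

p=2/3, q=3/5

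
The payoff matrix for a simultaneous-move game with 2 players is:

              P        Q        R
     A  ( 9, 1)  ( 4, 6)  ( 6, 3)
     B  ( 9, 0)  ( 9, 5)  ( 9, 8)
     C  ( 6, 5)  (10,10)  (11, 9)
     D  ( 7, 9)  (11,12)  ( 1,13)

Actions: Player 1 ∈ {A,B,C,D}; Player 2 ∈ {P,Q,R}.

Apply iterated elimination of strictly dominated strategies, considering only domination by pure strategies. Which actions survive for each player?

P2 drop P (Q beats it: A:6>1 B:5>0 C:10>5 D:12>9)
P1 drop A (B beats it: Q:9>4 R:9>6)
P1 drop B (C beats it: Q:10>9 R:11>9)
P1→{C,D} P2→{Q,R}

Remaining: P1:{C,D} P2:{Q,R}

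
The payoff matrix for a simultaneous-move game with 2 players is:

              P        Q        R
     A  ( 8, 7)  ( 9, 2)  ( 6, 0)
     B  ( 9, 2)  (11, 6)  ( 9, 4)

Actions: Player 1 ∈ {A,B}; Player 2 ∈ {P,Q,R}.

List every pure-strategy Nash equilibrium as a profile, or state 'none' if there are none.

(A,P): not NE [P1→B gives 9>8]
(A,Q): not NE [P1→B gives 11>9; P2→P gives 7>2]
(A,R): not NE [P1→B gives 9>6; P2→P gives 7>0]
(B,P): not NE [P2→Q gives 6>2]
(B,Q): NE
(B,R): not NE [P2→Q gives 6>4]

PSNE = {(B,Q)}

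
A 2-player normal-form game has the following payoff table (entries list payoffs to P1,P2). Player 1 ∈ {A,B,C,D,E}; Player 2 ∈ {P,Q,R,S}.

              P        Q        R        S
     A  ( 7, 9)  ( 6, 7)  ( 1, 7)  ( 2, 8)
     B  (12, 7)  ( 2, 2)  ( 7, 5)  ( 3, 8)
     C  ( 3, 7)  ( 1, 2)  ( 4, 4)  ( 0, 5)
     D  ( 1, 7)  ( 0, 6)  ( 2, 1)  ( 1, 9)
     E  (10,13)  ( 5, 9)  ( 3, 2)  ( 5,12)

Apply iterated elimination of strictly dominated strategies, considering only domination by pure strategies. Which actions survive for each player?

P1 drop C (B beats it: P:12>3 Q:2>1 R:7>4 S:3>0)
P1 drop D (B beats it: P:12>1 Q:2>0 R:7>2 S:3>1)
P2 drop Q (P beats it: A:9>7 B:7>2 E:13>9)
P1 drop A (B beats it: P:12>7 R:7>1 S:3>2)
P2 drop R (P beats it: B:7>5 E:13>2)
P1→{B,E} P2→{P,S}

IESDS → P1:{B,E} P2:{P,S}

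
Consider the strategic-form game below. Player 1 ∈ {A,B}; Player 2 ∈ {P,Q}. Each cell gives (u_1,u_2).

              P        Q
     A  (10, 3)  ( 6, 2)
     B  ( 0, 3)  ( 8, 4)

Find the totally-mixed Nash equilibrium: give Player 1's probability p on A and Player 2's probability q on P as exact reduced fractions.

P1 mixes 1/2 on A; P2 mixes 1/6 on P

P1 indiff ⇒ q·10+(1-q)·6 = q·0+(1-q)·8 ⇒ q(10) = (1-q)(2) ⇒ q = 1/6
P2 indiff ⇒ p·3+(1-p)·3 = p·2+(1-p)·4 ⇒ p(1) = (1-p)(1) ⇒ p = 1/2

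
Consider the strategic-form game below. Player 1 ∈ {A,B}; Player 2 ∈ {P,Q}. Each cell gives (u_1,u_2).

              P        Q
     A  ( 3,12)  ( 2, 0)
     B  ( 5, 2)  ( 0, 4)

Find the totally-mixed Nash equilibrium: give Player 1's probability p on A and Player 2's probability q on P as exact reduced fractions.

P1 indiff ⇒ q·3+(1-q)·2 = q·5+(1-q)·0 ⇒ q(-2) = (1-q)(-2) ⇒ q = 1/2
P2 indiff ⇒ p·12+(1-p)·2 = p·0+(1-p)·4 ⇒ p(12) = (1-p)(2) ⇒ p = 1/7

(p,q) = (1/7, 1/2)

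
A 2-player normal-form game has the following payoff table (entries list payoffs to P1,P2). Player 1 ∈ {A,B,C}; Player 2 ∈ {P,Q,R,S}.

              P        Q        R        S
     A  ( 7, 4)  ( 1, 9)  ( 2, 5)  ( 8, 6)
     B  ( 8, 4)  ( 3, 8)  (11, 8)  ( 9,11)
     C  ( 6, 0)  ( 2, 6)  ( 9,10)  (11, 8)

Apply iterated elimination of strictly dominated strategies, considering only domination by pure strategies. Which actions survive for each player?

Remaining: P1:{B,C} P2:{R,S}

P1 drop A (B beats it: P:8>7 Q:3>1 R:11>2 S:9>8)
P2 drop P (Q beats it: B:8>4 C:6>0)
P2 drop Q (S beats it: B:11>8 C:8>6)
P1→{B,C} P2→{R,S}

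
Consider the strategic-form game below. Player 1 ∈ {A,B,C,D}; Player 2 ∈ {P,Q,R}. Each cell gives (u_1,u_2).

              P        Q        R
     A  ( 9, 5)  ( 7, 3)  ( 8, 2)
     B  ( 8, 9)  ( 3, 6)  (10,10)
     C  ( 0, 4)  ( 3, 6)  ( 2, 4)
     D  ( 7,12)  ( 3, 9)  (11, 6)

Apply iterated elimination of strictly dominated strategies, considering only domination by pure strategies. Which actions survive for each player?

Remaining: P1:{A,B,D} P2:{P,R}

P1 drop C (A beats it: P:9>0 Q:7>3 R:8>2)
P2 drop Q (P beats it: A:5>3 B:9>6 D:12>9)
P1→{A,B,D} P2→{P,R}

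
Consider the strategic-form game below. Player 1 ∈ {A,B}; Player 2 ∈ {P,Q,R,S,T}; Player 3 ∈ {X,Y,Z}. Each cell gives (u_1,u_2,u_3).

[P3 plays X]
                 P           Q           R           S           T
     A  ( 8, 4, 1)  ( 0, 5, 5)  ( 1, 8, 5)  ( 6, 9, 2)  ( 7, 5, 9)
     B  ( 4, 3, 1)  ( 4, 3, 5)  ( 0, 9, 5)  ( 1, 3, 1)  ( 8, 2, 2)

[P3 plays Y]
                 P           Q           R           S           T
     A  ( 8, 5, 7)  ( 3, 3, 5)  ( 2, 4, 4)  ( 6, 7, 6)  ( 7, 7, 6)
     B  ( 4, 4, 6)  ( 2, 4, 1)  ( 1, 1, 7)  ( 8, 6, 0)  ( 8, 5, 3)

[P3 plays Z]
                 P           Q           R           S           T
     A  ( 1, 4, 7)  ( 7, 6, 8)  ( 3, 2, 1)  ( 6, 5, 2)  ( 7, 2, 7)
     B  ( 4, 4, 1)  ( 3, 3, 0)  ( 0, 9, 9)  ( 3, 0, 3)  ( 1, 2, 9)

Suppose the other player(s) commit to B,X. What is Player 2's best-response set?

u_2(P vs B,X) = 3
u_2(Q vs B,X) = 3
u_2(R vs B,X) = 9
u_2(S vs B,X) = 3
u_2(T vs B,X) = 2
max payoff 9 at {R}

BR_2 = {R}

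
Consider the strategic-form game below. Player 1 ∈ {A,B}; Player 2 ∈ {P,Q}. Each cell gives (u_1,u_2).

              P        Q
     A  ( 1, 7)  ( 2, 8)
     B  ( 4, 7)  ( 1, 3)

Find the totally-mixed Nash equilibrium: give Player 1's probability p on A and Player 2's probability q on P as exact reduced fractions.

P1 mixes 4/5 on A; P2 mixes 1/4 on P

P1 indiff ⇒ q·1+(1-q)·2 = q·4+(1-q)·1 ⇒ q(-3) = (1-q)(-1) ⇒ q = 1/4
P2 indiff ⇒ p·7+(1-p)·7 = p·8+(1-p)·3 ⇒ p(-1) = (1-p)(-4) ⇒ p = 4/5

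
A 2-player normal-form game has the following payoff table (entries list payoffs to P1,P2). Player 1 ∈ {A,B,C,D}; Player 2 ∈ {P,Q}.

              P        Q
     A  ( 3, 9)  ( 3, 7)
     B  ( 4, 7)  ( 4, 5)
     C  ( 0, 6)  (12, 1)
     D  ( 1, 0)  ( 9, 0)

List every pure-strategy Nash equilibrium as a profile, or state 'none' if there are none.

(A,P): not NE [P1→B gives 4>3]
(A,Q): not NE [P1→C gives 12>3; P2→P gives 9>7]
(B,P): NE
(B,Q): not NE [P1→C gives 12>4; P2→P gives 7>5]
(C,P): not NE [P1→B gives 4>0]
(C,Q): not NE [P2→P gives 6>1]
(D,P): not NE [P1→B gives 4>1]
(D,Q): not NE [P1→C gives 12>9]

NE set: (B,P)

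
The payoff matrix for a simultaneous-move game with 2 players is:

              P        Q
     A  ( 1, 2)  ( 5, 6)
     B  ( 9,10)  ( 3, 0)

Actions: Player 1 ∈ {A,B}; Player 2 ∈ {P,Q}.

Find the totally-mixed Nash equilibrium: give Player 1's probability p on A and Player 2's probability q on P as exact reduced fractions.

(p,q) = (5/7, 1/5)

P1 indiff ⇒ q·1+(1-q)·5 = q·9+(1-q)·3 ⇒ q(-8) = (1-q)(-2) ⇒ q = 1/5
P2 indiff ⇒ p·2+(1-p)·10 = p·6+(1-p)·0 ⇒ p(-4) = (1-p)(-10) ⇒ p = 5/7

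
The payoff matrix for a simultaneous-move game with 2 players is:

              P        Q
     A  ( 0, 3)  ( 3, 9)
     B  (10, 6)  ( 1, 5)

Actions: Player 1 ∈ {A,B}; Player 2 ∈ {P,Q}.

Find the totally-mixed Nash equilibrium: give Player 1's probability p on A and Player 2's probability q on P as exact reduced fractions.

P1 indiff ⇒ q·0+(1-q)·3 = q·10+(1-q)·1 ⇒ q(-10) = (1-q)(-2) ⇒ q = 1/6
P2 indiff ⇒ p·3+(1-p)·6 = p·9+(1-p)·5 ⇒ p(-6) = (1-p)(-1) ⇒ p = 1/7

P1 mixes 1/7 on A; P2 mixes 1/6 on P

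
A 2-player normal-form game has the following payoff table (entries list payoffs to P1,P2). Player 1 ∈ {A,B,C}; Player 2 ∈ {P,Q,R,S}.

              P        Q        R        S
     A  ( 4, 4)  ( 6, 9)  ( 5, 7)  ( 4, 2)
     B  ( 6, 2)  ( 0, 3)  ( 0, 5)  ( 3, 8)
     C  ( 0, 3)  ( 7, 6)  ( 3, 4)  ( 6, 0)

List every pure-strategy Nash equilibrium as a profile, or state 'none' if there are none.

NE set: (C,Q)

(A,P): not NE [P1→B gives 6>4; P2→Q gives 9>4]
(A,Q): not NE [P1→C gives 7>6]
(A,R): not NE [P2→Q gives 9>7]
(A,S): not NE [P1→C gives 6>4; P2→Q gives 9>2]
(B,P): not NE [P2→S gives 8>2]
(B,Q): not NE [P1→C gives 7>0; P2→S gives 8>3]
(B,R): not NE [P1→A gives 5>0; P2→S gives 8>5]
(B,S): not NE [P1→C gives 6>3]
(C,P): not NE [P1→B gives 6>0; P2→Q gives 6>3]
(C,Q): NE
(C,R): not NE [P1→A gives 5>3; P2→Q gives 6>4]
(C,S): not NE [P2→Q gives 6>0]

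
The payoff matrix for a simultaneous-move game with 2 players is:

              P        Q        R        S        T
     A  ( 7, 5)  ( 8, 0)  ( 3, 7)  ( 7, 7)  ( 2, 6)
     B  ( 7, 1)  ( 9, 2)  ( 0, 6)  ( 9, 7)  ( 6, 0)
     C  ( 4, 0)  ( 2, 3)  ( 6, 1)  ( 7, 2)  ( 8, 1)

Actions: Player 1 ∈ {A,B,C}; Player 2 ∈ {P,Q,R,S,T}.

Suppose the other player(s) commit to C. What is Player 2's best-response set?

argmax u_2 = {Q}

u_2(P vs C) = 0
u_2(Q vs C) = 3
u_2(R vs C) = 1
u_2(S vs C) = 2
u_2(T vs C) = 1
max payoff 3 at {Q}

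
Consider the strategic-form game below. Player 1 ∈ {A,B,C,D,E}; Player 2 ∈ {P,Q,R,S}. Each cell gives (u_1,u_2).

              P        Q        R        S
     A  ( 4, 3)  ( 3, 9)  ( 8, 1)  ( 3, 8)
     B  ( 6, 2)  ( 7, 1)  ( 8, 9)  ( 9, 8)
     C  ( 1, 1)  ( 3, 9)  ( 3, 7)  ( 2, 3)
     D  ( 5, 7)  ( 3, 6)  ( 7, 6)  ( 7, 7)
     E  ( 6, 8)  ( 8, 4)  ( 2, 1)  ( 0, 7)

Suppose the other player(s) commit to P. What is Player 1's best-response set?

u_1(A vs P) = 4
u_1(B vs P) = 6
u_1(C vs P) = 1
u_1(D vs P) = 5
u_1(E vs P) = 6
max payoff 6 at {B,E}

P1 best: {B,E}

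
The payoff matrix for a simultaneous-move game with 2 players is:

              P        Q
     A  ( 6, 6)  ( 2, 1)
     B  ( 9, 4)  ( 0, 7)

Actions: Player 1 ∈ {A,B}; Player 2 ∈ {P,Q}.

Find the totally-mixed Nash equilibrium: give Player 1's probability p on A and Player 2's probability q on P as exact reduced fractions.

P1 mixes 3/8 on A; P2 mixes 2/5 on P

P1 indiff ⇒ q·6+(1-q)·2 = q·9+(1-q)·0 ⇒ q(-3) = (1-q)(-2) ⇒ q = 2/5
P2 indiff ⇒ p·6+(1-p)·4 = p·1+(1-p)·7 ⇒ p(5) = (1-p)(3) ⇒ p = 3/8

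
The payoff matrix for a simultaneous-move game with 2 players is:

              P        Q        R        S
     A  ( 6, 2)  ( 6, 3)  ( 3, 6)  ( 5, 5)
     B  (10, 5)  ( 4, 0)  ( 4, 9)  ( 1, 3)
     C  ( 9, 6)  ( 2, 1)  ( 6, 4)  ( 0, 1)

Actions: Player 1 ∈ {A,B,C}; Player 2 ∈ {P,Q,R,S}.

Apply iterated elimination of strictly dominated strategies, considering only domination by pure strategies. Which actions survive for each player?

P2 drop Q (R beats it: A:6>3 B:9>0 C:4>1)
P2 drop S (R beats it: A:6>5 B:9>3 C:4>1)
P1 drop A (B beats it: P:10>6 R:4>3)
P1→{B,C} P2→{P,R}

Remaining: P1:{B,C} P2:{P,R}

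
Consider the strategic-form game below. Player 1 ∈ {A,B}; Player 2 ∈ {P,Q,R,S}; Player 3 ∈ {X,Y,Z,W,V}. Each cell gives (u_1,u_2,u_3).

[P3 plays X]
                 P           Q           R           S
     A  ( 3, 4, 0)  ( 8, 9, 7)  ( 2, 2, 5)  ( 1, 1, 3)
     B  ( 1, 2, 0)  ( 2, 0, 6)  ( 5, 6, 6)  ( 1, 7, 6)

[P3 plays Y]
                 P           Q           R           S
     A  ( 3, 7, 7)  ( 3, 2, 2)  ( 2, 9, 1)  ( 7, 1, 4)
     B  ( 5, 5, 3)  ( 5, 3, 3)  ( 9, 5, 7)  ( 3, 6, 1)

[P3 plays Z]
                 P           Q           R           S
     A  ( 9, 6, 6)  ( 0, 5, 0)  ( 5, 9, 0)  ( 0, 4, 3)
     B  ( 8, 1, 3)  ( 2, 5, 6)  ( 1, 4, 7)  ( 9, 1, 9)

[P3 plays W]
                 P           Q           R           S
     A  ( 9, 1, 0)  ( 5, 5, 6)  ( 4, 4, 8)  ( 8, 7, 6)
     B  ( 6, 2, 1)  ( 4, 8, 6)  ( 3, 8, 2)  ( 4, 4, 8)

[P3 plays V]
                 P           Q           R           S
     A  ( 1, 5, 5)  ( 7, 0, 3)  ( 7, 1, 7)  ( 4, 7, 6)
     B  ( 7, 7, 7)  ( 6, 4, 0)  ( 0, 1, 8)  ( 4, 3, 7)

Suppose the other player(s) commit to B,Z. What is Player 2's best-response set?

u_2(P vs B,Z) = 1
u_2(Q vs B,Z) = 5
u_2(R vs B,Z) = 4
u_2(S vs B,Z) = 1
max payoff 5 at {Q}

P2 best: {Q}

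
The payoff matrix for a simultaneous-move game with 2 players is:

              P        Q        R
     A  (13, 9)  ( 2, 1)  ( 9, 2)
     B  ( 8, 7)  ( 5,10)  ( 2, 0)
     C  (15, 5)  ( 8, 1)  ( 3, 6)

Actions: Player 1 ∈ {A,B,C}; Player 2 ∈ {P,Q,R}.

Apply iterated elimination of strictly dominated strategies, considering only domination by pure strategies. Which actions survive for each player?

P1 drop B (C beats it: P:15>8 Q:8>5 R:3>2)
P2 drop Q (P beats it: A:9>1 C:5>1)
P1→{A,C} P2→{P,R}

Remaining: P1:{A,C} P2:{P,R}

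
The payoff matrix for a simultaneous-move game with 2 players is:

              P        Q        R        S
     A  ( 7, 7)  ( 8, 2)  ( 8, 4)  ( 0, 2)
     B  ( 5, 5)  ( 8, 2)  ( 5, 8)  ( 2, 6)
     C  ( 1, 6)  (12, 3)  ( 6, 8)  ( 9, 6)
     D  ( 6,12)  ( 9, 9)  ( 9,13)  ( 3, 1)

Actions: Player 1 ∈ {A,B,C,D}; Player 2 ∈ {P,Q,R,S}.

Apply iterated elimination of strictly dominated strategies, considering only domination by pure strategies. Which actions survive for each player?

P1 drop B (D beats it: P:6>5 Q:9>8 R:9>5 S:3>2)
P2 drop Q (P beats it: A:7>2 C:6>3 D:12>9)
P2 drop S (R beats it: A:4>2 C:8>6 D:13>1)
P1 drop C (A beats it: P:7>1 R:8>6)
P1→{A,D} P2→{P,R}

IESDS → P1:{A,D} P2:{P,R}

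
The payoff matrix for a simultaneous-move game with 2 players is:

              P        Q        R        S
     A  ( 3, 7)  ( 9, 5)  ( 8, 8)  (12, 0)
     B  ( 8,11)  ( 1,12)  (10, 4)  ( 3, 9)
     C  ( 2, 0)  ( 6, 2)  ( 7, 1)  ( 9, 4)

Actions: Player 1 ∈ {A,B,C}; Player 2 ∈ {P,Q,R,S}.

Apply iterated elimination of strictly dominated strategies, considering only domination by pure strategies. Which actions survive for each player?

Survivors P1:{A,B} P2:{P,Q,R}

P1 drop C (A beats it: P:3>2 Q:9>6 R:8>7 S:12>9)
P2 drop S (P beats it: A:7>0 B:11>9)
P1→{A,B} P2→{P,Q,R}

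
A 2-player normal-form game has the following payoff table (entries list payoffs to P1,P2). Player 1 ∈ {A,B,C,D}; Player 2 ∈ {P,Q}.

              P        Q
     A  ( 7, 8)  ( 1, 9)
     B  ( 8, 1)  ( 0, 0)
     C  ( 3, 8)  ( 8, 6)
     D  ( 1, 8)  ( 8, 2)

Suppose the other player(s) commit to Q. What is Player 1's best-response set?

u_1(A vs Q) = 1
u_1(B vs Q) = 0
u_1(C vs Q) = 8
u_1(D vs Q) = 8
max payoff 8 at {C,D}

argmax u_1 = {C,D}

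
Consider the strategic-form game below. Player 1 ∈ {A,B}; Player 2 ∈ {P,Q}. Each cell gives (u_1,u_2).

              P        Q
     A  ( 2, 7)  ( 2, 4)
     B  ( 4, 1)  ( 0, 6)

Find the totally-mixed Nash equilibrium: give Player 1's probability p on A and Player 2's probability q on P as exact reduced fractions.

P1 mixes 5/8 on A; P2 mixes 1/2 on P

P1 indiff ⇒ q·2+(1-q)·2 = q·4+(1-q)·0 ⇒ q(-2) = (1-q)(-2) ⇒ q = 1/2
P2 indiff ⇒ p·7+(1-p)·1 = p·4+(1-p)·6 ⇒ p(3) = (1-p)(5) ⇒ p = 5/8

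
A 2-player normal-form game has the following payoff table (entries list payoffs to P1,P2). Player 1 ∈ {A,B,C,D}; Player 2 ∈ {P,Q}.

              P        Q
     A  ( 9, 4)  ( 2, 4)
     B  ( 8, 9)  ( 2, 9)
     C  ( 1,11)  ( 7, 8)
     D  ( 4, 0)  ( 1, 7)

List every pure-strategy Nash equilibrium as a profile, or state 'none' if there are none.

(A,P): NE
(A,Q): not NE [P1→C gives 7>2]
(B,P): not NE [P1→A gives 9>8]
(B,Q): not NE [P1→C gives 7>2]
(C,P): not NE [P1→A gives 9>1]
(C,Q): not NE [P2→P gives 11>8]
(D,P): not NE [P1→A gives 9>4; P2→Q gives 7>0]
(D,Q): not NE [P1→C gives 7>1]

Nash profiles: (A,P)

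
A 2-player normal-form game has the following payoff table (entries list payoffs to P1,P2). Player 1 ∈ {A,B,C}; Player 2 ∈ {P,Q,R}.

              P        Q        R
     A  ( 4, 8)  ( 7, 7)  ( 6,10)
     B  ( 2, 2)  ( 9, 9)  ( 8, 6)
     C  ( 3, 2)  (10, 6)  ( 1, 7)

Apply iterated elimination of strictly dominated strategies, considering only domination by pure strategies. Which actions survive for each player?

P2 drop P (R beats it: A:10>8 B:6>2 C:7>2)
P1 drop A (B beats it: Q:9>7 R:8>6)
P1→{B,C} P2→{Q,R}

Remaining: P1:{B,C} P2:{Q,R}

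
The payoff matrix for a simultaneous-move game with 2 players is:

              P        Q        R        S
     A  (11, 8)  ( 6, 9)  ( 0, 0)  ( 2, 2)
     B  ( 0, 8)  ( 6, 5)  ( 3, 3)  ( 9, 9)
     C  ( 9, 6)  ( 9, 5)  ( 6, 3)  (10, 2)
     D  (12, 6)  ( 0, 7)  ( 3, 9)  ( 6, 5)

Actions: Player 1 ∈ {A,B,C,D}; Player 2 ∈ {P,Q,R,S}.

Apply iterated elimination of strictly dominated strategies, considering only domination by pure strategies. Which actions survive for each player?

IESDS → P1:{A,C,D} P2:{P,Q,R}

P1 drop B (C beats it: P:9>0 Q:9>6 R:6>3 S:10>9)
P2 drop S (P beats it: A:8>2 C:6>2 D:6>5)
P1→{A,C,D} P2→{P,Q,R}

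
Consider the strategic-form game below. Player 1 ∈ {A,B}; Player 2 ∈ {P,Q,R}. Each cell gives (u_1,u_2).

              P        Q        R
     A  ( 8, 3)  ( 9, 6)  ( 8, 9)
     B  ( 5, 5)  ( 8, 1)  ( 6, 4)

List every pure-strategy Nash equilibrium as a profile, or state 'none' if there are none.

(A,P): not NE [P2→R gives 9>3]
(A,Q): not NE [P2→R gives 9>6]
(A,R): NE
(B,P): not NE [P1→A gives 8>5]
(B,Q): not NE [P1→A gives 9>8; P2→P gives 5>1]
(B,R): not NE [P1→A gives 8>6; P2→P gives 5>4]

NE set: (A,R)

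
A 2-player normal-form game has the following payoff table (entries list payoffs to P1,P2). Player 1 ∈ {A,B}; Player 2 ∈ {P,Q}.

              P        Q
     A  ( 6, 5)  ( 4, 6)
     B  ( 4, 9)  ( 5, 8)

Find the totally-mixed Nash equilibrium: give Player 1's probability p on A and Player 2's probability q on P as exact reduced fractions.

p=1/2, q=1/3

P1 indiff ⇒ q·6+(1-q)·4 = q·4+(1-q)·5 ⇒ q(2) = (1-q)(1) ⇒ q = 1/3
P2 indiff ⇒ p·5+(1-p)·9 = p·6+(1-p)·8 ⇒ p(-1) = (1-p)(-1) ⇒ p = 1/2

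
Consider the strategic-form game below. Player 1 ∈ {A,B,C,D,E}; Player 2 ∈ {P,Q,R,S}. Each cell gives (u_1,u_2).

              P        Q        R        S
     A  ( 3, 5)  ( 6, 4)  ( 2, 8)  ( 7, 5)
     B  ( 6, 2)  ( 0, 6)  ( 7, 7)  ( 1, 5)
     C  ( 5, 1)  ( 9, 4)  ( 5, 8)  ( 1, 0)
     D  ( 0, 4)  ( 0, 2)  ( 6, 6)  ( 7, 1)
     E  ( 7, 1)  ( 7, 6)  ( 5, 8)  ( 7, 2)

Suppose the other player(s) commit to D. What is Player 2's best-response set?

BR_2 = {R}

u_2(P vs D) = 4
u_2(Q vs D) = 2
u_2(R vs D) = 6
u_2(S vs D) = 1
max payoff 6 at {R}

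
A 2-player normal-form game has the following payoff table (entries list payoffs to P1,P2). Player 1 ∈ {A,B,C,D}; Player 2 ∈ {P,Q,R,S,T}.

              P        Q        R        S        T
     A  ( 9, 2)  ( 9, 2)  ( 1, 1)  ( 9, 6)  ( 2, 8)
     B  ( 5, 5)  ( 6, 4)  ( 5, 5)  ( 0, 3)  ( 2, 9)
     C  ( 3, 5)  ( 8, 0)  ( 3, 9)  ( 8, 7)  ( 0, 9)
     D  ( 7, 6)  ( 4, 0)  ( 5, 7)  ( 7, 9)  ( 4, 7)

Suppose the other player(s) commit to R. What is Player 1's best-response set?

BR_1 = {B,D}

u_1(A vs R) = 1
u_1(B vs R) = 5
u_1(C vs R) = 3
u_1(D vs R) = 5
max payoff 5 at {B,D}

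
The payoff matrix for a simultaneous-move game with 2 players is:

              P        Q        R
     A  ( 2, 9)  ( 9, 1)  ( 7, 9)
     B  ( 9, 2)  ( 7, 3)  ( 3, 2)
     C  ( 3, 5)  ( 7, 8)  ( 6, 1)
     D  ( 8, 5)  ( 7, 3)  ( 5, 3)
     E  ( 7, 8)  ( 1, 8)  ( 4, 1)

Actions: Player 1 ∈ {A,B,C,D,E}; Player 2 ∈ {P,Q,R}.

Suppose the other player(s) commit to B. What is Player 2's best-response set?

BR_2 = {Q}

u_2(P vs B) = 2
u_2(Q vs B) = 3
u_2(R vs B) = 2
max payoff 3 at {Q}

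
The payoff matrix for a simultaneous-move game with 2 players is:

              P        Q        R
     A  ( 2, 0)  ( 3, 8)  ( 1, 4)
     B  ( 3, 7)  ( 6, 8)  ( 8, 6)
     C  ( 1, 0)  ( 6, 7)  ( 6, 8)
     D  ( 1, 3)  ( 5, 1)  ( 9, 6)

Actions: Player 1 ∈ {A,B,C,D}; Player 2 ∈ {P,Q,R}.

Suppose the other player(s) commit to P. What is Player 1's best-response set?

u_1(A vs P) = 2
u_1(B vs P) = 3
u_1(C vs P) = 1
u_1(D vs P) = 1
max payoff 3 at {B}

argmax u_1 = {B}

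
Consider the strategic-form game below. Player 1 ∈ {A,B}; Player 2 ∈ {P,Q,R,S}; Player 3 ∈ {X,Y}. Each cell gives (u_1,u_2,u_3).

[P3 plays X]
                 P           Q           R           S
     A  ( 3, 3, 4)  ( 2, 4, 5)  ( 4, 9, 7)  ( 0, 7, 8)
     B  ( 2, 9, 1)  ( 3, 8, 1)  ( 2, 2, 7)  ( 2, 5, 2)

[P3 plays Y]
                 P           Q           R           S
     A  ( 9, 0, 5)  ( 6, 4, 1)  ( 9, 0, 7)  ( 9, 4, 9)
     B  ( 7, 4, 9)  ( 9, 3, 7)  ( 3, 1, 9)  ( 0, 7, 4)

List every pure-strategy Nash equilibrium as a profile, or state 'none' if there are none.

(A,P,X): not NE [P2→R gives 9>3; P3→Y gives 5>4]
(A,P,Y): not NE [P2→S gives 4>0]
(A,Q,X): not NE [P1→B gives 3>2; P2→R gives 9>4]
(A,Q,Y): not NE [P1→B gives 9>6; P3→X gives 5>1]
(A,R,X): NE
(A,R,Y): not NE [P2→S gives 4>0]
(A,S,X): not NE [P1→B gives 2>0; P2→R gives 9>7; P3→Y gives 9>8]
(A,S,Y): NE
(B,P,X): not NE [P1→A gives 3>2; P3→Y gives 9>1]
(B,P,Y): not NE [P1→A gives 9>7; P2→S gives 7>4]
(B,Q,X): not NE [P2→P gives 9>8; P3→Y gives 7>1]
(B,Q,Y): not NE [P2→S gives 7>3]
(B,R,X): not NE [P1→A gives 4>2; P2→P gives 9>2; P3→Y gives 9>7]
(B,R,Y): not NE [P1→A gives 9>3; P2→S gives 7>1]
(B,S,X): not NE [P2→P gives 9>5; P3→Y gives 4>2]
(B,S,Y): not NE [P1→A gives 9>0]

NE set: (A,R,X), (A,S,Y)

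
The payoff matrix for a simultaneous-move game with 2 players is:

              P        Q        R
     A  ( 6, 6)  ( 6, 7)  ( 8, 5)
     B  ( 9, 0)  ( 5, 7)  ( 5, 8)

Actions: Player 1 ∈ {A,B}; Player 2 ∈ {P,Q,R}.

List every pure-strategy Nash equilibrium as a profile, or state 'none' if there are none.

(A,P): not NE [P1→B gives 9>6; P2→Q gives 7>6]
(A,Q): NE
(A,R): not NE [P2→Q gives 7>5]
(B,P): not NE [P2→R gives 8>0]
(B,Q): not NE [P1→A gives 6>5; P2→R gives 8>7]
(B,R): not NE [P1→A gives 8>5]

NE set: (A,Q)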